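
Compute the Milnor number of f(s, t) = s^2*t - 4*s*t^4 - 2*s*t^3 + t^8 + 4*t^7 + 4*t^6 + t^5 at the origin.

9

The Hessian of f at 0 has rank 0. Corank 2; j^3 = s^2*t has shape L^2 M (L != M), so D-series; mu = 9 gives D_9.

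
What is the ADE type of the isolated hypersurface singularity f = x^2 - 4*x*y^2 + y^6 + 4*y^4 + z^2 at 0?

A_{5}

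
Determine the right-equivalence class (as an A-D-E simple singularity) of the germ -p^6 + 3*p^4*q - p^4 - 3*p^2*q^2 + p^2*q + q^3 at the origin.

D4

The Hessian of f at 0 is [[0, 0], [0, 0]] with rank 0, so corank 2. A Groebner basis of the Jacobian ideal J(f) in C{p,q} is {q^3, p^2 + 3*q^2, p*q}; counting standard monomials gives mu = 4. Corank 2; j^3 = q*(p^2 + q^2) splits into three distinct lines over C (the quadratic factor has nonzero discriminant), so D_4.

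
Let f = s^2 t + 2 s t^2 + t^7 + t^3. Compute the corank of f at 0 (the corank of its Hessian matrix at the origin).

The Hessian at 0 is [[0, 0], [0, 0]] of rank 0; hence corank 2.

2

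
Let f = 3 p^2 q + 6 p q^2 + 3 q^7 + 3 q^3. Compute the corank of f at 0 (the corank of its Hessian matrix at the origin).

2

The Hessian at 0 is [[0, 0], [0, 0]] of rank 0; hence corank 2.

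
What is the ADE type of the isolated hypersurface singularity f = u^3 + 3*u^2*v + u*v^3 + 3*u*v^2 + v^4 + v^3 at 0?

The Hessian of f at 0 is [[0, 0], [0, 0]] with rank 0, so corank 2. A Groebner basis of the Jacobian ideal J(f) in C{u,v} is {u^3 + 3*u^2*v + 6*u^2 + 12*u*v + 6*v^2, -3*u^2 + u*v^2 - 6*u*v - 3*v^2, 3*u^2 + 6*u*v + v^3 + 3*v^2}; counting standard monomials gives mu = 7. Corank 2; j^3 = (u + v)^3 is a perfect cube, so E-series; the 4-jet and mu = 7 give E_7.

E_{7}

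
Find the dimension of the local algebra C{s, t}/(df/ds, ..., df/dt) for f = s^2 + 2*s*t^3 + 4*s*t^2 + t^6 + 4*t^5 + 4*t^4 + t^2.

1

The Hessian of f at 0 is [[2, 0], [0, 2]] with rank 2, so corank 0. A Groebner basis of the Jacobian ideal J(f) in C{s,t} is {s, t}; counting standard monomials gives mu = 1. Corank 0: nondegenerate Morse point, so A_1.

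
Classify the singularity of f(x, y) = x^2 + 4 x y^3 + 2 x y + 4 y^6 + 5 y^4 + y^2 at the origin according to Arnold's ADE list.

A_{3}

The Hessian of f at 0 is [[2, 2], [2, 2]] with rank 1, so corank 1. A Groebner basis of the Jacobian ideal J(f) in C{x,y} is {y^3, x + y}; counting standard monomials gives mu = 3. Corank 1: A-series; mu = 3 gives A_3.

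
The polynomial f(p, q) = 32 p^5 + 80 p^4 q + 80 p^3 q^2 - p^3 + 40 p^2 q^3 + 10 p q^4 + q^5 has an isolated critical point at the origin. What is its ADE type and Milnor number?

Type E_8, Milnor number mu = 8.

The Hessian of f at 0 has rank 0. Corank 2; j^3 = -p^3 is a perfect cube, so E-series; the 5-jet and mu = 8 give E_8.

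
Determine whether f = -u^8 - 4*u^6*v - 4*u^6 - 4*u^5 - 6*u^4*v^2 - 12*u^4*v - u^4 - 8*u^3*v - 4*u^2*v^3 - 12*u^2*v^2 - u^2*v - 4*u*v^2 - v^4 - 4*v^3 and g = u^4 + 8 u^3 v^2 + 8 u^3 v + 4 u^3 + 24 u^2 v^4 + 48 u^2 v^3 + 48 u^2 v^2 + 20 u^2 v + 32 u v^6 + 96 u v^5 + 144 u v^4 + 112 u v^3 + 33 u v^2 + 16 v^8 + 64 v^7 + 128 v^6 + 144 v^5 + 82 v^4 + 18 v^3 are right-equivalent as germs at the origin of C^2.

Yes.

The Hessian of f at 0 is [[0, 0], [0, 0]] with rank 0, so corank 2. A Groebner basis of the Jacobian ideal J(f) in C{u,v} is {u*v^2 - u*v/4 - v^2/2, u*v/8 + v^3 + v^2/4, u^2 + 7*u*v/2 + 3*v^2}; counting standard monomials gives mu = 5. Corank 2; j^3 = -v*(u + 2*v)^2 has shape L^2 M (L != M), so D-series; mu = 5 gives D_5. The Hessian of g at 0 is [[0, 0], [0, 0]] with rank 0, so corank 2. A Groebner basis of the Jacobian ideal J(g) in C{u,v} is {u*v^2 - 6*u*v/7 - 9*v^2/7, 4*u*v/7 + v^3 + 6*v^2/7, u^2 + 41*u*v/14 + 15*v^2/7}; counting standard monomials gives mu = 5. Corank 2; j^3 = (u + 2*v)*(2*u + 3*v)^2 has shape L^2 M (L != M), so D-series; mu = 5 gives D_5. Both have type D_5, hence right-equivalent.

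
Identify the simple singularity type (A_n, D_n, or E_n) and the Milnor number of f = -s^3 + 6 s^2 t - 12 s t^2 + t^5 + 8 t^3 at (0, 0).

The Hessian of f at 0 has rank 0. Corank 2; j^3 = -(s - 2*t)^3 is a perfect cube, so E-series; the 5-jet and mu = 8 give E_8.

Type E_{8}, Milnor number mu = 8.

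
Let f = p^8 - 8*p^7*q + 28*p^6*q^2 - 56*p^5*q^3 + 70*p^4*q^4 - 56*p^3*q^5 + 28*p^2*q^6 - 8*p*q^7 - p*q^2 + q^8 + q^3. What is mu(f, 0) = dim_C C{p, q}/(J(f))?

The Hessian of f at 0 is [[0, 0], [0, 0]] with rank 0, so corank 2. A Groebner basis of the Jacobian ideal J(f) in C{p,q} is {p^7 - q^2/8, q^3, p*q - q^2}; counting standard monomials gives mu = 9. Corank 2; j^3 = -q^2*(p - q) has shape L^2 M (L != M), so D-series; mu = 9 gives D_9.

9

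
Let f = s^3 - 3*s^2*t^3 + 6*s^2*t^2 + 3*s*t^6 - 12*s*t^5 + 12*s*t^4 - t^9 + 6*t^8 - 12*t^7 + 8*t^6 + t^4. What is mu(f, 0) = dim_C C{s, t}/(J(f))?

The Hessian of f at 0 has rank 0. Corank 2; j^3 = s^3 is a perfect cube, so E-series; the 4-jet and mu = 6 give E_6.

6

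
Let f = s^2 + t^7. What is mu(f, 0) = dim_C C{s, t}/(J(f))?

6

The Hessian of f at 0 is [[2, 0], [0, 0]] with rank 1, so corank 1. A Groebner basis of the Jacobian ideal J(f) in C{s,t} is {t^6, s}; counting standard monomials gives mu = 6. Corank 1: A-series; mu = 6 gives A_6.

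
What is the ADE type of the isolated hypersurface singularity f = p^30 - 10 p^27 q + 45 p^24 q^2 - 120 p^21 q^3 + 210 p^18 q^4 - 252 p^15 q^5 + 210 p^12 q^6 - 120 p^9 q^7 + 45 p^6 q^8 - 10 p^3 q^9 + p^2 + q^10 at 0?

A9

The Hessian of f at 0 has rank 1. Corank 1: A-series; mu = 9 gives A_9.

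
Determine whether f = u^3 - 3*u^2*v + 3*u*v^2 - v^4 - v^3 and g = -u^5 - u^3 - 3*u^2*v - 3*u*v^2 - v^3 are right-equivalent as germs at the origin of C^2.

No.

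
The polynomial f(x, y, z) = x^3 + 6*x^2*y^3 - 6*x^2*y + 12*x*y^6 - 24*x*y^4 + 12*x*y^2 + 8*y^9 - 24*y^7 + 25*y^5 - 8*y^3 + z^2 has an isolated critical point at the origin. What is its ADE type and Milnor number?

Type E8, Milnor number mu = 8.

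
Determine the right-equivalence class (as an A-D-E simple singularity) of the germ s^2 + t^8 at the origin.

A_{7}

The Hessian of f at 0 is [[2, 0], [0, 0]] with rank 1, so corank 1. A Groebner basis of the Jacobian ideal J(f) in C{s,t} is {t^7, s}; counting standard monomials gives mu = 7. Corank 1: A-series; mu = 7 gives A_7.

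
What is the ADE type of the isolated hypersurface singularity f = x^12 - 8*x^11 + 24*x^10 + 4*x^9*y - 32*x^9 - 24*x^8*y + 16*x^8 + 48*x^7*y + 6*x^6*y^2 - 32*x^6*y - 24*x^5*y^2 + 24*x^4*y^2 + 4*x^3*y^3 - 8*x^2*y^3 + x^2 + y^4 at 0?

A3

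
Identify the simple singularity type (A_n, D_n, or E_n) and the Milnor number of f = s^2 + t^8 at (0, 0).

Type A_{7}, Milnor number mu = 7.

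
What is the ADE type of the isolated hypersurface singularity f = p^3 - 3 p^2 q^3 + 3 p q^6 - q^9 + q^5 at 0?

The Hessian of f at 0 has rank 0. Corank 2; j^3 = p^3 is a perfect cube, so E-series; the 5-jet and mu = 8 give E_8.

E_{8}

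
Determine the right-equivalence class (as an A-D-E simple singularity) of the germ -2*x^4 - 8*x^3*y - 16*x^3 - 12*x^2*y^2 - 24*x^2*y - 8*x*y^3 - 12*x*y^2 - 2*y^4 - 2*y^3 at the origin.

E6

The Hessian of f at 0 has rank 0. Corank 2; j^3 = -2*(2*x + y)^3 is a perfect cube, so E-series; the 4-jet and mu = 6 give E_6.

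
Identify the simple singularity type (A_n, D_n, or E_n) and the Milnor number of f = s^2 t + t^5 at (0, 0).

Type D6, Milnor number mu = 6.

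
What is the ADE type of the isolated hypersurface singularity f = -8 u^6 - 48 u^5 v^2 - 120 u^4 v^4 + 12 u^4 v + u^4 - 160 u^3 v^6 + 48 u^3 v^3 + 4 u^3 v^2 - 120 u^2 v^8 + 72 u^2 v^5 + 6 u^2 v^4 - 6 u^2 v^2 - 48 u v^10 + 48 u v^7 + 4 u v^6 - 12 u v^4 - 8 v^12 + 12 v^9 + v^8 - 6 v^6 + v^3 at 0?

E6

The Hessian of f at 0 is [[0, 0], [0, 0]] with rank 0, so corank 2. A Groebner basis of the Jacobian ideal J(f) in C{u,v} is {u^3, u^2*v - v^2/4, u*v^2, v^3}; counting standard monomials gives mu = 6. Corank 2; j^3 = v^3 is a perfect cube, so E-series; the 4-jet and mu = 6 give E_6.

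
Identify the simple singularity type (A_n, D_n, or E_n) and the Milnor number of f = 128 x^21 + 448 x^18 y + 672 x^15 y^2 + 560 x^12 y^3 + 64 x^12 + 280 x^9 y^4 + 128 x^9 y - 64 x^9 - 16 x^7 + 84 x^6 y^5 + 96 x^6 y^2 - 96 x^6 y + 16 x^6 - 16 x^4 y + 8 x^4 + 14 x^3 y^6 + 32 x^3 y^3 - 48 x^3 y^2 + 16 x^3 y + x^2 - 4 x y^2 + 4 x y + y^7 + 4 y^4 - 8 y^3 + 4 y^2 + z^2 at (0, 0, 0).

Type A_{6}, Milnor number mu = 6.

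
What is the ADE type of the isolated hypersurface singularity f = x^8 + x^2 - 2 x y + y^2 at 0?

A_{7}

The Hessian of f at 0 has rank 1. Corank 1: A-series; mu = 7 gives A_7.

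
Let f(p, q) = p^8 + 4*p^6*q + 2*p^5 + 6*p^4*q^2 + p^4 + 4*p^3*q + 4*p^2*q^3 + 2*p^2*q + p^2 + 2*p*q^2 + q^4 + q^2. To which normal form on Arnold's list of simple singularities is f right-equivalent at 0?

The Hessian of f at 0 is [[2, 0], [0, 2]] with rank 2, so corank 0. A Groebner basis of the Jacobian ideal J(f) in C{p,q} is {p, q}; counting standard monomials gives mu = 1. Corank 0: nondegenerate Morse point, so A_1.

A_{1}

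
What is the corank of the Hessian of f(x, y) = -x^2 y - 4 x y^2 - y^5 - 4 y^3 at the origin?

2

Hessian at 0 has rank 0.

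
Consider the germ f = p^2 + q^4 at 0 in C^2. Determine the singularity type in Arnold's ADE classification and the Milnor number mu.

Type A_{3}, Milnor number mu = 3.

The Hessian of f at 0 has rank 1. Corank 1: A-series; mu = 3 gives A_3.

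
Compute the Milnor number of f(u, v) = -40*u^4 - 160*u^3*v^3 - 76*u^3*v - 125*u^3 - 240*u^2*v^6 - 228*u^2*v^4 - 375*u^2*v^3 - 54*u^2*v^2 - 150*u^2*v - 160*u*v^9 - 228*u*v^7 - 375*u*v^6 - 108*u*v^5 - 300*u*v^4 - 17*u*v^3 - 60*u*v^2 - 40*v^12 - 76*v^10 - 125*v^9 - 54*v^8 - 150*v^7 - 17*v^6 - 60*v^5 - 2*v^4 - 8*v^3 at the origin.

7

The Hessian of f at 0 is [[0, 0], [0, 0]] with rank 0, so corank 2. A Groebner basis of the Jacobian ideal J(f) in C{u,v} is {1171875*u^2/4 + 234375*u*v + v^4 + 125*v^3/4 + 46875*v^2, u^3 + 675*u^2/2 + 270*u*v + v^3/10 + 54*v^2, u^2*v - 2125*u^2/4 - 425*u*v - 13*v^3/60 - 85*v^2, 625*u^2 + u*v^2 + 500*u*v + 7*v^3/15 + 100*v^2}; counting standard monomials gives mu = 7. Corank 2; j^3 = -(5*u + 2*v)^3 is a perfect cube, so E-series; the 4-jet and mu = 7 give E_7.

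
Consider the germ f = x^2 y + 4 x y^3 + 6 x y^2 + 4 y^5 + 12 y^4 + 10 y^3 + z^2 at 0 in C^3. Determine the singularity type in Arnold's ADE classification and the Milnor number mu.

The Hessian of f at 0 is [[0, 0, 0], [0, 0, 0], [0, 0, 2]] with rank 1, so corank 2. A Groebner basis of the Jacobian ideal J(f) in C{x,y,z} is {y^3, x^2 - 6*y^2, x*y + 3*y^2, z}; counting standard monomials gives mu = 4. Corank 2; j^3 = y*(x^2 + 6*x*y + 10*y^2) splits into three distinct lines over C (the quadratic factor has nonzero discriminant), so D_4.

Type D4, Milnor number mu = 4.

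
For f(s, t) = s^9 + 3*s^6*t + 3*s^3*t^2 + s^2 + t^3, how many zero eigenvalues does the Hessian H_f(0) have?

Hessian at 0 has rank 1.

1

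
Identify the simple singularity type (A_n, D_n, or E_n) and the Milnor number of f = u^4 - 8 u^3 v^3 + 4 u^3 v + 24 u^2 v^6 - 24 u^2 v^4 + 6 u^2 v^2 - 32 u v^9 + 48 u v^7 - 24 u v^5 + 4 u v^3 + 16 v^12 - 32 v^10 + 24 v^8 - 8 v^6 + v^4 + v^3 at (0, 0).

Type E6, Milnor number mu = 6.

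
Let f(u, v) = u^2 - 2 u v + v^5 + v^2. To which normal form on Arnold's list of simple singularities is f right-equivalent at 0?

A_4

The Hessian of f at 0 has rank 1. Corank 1: A-series; mu = 4 gives A_4.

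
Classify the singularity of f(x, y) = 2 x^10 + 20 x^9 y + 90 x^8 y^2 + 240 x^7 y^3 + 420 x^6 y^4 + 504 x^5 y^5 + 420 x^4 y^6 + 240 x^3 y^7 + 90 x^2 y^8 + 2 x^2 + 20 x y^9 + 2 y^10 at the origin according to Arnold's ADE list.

A_9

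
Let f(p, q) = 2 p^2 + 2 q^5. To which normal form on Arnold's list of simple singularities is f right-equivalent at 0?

The Hessian of f at 0 has rank 1. Corank 1: A-series; mu = 4 gives A_4.

A_{4}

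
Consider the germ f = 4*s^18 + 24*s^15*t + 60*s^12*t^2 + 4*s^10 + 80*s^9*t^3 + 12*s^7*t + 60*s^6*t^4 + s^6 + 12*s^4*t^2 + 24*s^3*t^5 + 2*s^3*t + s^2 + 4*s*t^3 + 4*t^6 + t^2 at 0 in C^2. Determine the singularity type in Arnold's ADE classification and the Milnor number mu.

Type A1, Milnor number mu = 1.

The Hessian of f at 0 is [[2, 0], [0, 2]] with rank 2, so corank 0. A Groebner basis of the Jacobian ideal J(f) in C{s,t} is {s, t}; counting standard monomials gives mu = 1. Corank 0: nondegenerate Morse point, so A_1.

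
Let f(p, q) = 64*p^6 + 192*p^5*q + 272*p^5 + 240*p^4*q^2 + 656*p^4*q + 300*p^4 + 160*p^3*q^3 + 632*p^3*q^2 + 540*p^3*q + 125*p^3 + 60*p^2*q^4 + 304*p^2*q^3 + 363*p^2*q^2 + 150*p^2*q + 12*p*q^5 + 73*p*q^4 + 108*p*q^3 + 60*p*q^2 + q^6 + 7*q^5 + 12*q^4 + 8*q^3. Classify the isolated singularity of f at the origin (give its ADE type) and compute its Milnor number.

Type E_{8}, Milnor number mu = 8.

The Hessian of f at 0 has rank 0. Corank 2; j^3 = (5*p + 2*q)^3 is a perfect cube, so E-series; the 5-jet and mu = 8 give E_8.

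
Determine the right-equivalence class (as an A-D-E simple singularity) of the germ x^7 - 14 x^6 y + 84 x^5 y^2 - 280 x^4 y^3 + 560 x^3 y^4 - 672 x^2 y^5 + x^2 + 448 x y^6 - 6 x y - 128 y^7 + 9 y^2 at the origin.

The Hessian of f at 0 has rank 1. Corank 1: A-series; mu = 6 gives A_6.

A_6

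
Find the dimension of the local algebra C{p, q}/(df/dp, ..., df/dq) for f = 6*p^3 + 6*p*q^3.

The Hessian of f at 0 has rank 0. Corank 2; j^3 = 6*p^3 is a perfect cube, so E-series; the 4-jet and mu = 7 give E_7.

7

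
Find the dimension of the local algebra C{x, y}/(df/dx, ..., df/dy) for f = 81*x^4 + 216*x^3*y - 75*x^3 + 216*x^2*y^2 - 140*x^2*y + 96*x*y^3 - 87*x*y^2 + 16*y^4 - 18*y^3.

The Hessian of f at 0 has rank 0. Corank 2; j^3 = -(3*x + 2*y)*(5*x + 3*y)^2 has shape L^2 M (L != M), so D-series; mu = 5 gives D_5.

5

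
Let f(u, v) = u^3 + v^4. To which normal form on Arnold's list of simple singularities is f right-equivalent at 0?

E_{6}

The Hessian of f at 0 has rank 0. Corank 2; j^3 = u^3 is a perfect cube, so E-series; the 4-jet and mu = 6 give E_6.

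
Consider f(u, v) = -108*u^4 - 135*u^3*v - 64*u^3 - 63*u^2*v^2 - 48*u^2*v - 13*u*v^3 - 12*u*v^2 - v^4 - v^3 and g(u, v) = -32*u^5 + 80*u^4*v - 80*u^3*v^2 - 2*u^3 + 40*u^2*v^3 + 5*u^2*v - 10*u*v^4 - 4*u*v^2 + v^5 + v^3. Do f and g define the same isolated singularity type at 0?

No.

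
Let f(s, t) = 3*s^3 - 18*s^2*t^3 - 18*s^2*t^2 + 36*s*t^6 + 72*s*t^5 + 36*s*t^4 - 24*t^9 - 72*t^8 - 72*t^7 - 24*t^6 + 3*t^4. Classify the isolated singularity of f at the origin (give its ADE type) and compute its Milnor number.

Type E_{6}, Milnor number mu = 6.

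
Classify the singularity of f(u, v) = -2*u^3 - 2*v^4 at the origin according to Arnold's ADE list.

E_6

The Hessian of f at 0 is [[0, 0], [0, 0]] with rank 0, so corank 2. A Groebner basis of the Jacobian ideal J(f) in C{u,v} is {v^3, u^2}; counting standard monomials gives mu = 6. Corank 2; j^3 = -2*u^3 is a perfect cube, so E-series; the 4-jet and mu = 6 give E_6.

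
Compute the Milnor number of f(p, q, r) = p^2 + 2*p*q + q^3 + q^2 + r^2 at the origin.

2

The Hessian of f at 0 is [[2, 2, 0], [2, 2, 0], [0, 0, 2]] with rank 2, so corank 1. A Groebner basis of the Jacobian ideal J(f) in C{p,q,r} is {q^2, p + q, r}; counting standard monomials gives mu = 2. Corank 1: A-series; mu = 2 gives A_2.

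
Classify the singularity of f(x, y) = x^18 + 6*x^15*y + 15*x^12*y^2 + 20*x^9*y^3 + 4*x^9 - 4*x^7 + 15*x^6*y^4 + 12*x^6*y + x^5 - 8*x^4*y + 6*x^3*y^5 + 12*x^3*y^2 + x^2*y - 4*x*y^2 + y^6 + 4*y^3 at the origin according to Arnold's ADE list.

D_{7}

The Hessian of f at 0 has rank 0. Corank 2; j^3 = y*(x - 2*y)^2 has shape L^2 M (L != M), so D-series; mu = 7 gives D_7.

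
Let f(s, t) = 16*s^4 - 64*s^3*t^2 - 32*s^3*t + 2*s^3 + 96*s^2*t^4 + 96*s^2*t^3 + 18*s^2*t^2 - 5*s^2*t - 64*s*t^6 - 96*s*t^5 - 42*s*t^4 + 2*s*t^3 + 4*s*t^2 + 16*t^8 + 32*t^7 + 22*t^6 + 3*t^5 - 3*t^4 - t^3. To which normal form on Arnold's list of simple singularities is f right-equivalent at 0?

The Hessian of f at 0 is [[0, 0], [0, 0]] with rank 0, so corank 2. A Groebner basis of the Jacobian ideal J(f) in C{s,t} is {s*t^2 - s*t/9 + t^2/9, -s*t/9 + t^3 + t^2/9, s^2 - 14*s*t/9 + 5*t^2/9}; counting standard monomials gives mu = 5. Corank 2; j^3 = (s - t)^2*(2*s - t) has shape L^2 M (L != M), so D-series; mu = 5 gives D_5.

D5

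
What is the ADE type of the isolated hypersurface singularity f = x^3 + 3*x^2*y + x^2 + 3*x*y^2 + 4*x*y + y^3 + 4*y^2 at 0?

A2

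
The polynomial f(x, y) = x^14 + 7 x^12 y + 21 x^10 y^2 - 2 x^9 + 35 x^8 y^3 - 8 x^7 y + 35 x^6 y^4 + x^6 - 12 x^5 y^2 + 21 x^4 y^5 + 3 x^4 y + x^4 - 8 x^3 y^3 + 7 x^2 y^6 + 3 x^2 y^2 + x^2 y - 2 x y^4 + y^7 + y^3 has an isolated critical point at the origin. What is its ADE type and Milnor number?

Type D_{4}, Milnor number mu = 4.

The Hessian of f at 0 is [[0, 0], [0, 0]] with rank 0, so corank 2. A Groebner basis of the Jacobian ideal J(f) in C{x,y} is {y^3, x^2 + 3*y^2, x*y}; counting standard monomials gives mu = 4. Corank 2; j^3 = y*(x^2 + y^2) splits into three distinct lines over C (the quadratic factor has nonzero discriminant), so D_4.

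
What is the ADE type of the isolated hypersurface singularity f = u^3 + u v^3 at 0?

The Hessian of f at 0 is [[0, 0], [0, 0]] with rank 0, so corank 2. A Groebner basis of the Jacobian ideal J(f) in C{u,v} is {u^3, u*v^2, 3*u^2 + v^3}; counting standard monomials gives mu = 7. Corank 2; j^3 = u^3 is a perfect cube, so E-series; the 4-jet and mu = 7 give E_7.

E7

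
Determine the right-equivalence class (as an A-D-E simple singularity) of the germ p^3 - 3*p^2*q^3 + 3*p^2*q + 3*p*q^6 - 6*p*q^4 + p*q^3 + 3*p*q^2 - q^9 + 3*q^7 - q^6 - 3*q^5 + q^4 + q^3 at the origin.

E_{7}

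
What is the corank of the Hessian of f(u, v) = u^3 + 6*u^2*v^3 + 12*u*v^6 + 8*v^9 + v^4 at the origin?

The Hessian at 0 is [[0, 0], [0, 0]] of rank 0; hence corank 2.

2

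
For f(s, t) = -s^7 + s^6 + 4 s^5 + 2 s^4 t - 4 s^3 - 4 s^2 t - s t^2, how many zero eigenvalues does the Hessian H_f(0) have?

2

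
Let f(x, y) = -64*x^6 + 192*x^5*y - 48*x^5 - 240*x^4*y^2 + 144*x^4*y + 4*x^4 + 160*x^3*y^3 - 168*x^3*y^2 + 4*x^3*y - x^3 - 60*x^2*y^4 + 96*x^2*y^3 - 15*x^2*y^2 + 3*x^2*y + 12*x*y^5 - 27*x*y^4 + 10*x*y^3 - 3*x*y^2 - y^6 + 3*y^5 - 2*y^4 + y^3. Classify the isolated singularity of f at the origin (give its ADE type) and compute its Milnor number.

The Hessian of f at 0 is [[0, 0], [0, 0]] with rank 0, so corank 2. A Groebner basis of the Jacobian ideal J(f) in C{x,y} is {x^3 - 3*x^2/2 + 3*x*y - 3*y^2/2, x^2*y - 2*x^2 + 4*x*y - 2*y^2, -5*x^2/2 + x*y^2 + 5*x*y - 5*y^2/2, -3*x^2 + 6*x*y + y^3 - 3*y^2}; counting standard monomials gives mu = 6. Corank 2; j^3 = -(x - y)^3 is a perfect cube, so E-series; the 4-jet and mu = 6 give E_6.

Type E_{6}, Milnor number mu = 6.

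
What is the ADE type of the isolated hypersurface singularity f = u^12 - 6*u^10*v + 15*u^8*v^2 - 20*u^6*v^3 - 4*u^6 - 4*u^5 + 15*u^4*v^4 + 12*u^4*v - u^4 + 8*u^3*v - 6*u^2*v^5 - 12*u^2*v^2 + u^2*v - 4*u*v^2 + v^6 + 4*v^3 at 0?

D_{7}

The Hessian of f at 0 has rank 0. Corank 2; j^3 = v*(u - 2*v)^2 has shape L^2 M (L != M), so D-series; mu = 7 gives D_7.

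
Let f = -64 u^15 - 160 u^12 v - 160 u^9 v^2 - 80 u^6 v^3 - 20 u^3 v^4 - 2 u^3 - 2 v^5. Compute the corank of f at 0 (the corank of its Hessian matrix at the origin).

2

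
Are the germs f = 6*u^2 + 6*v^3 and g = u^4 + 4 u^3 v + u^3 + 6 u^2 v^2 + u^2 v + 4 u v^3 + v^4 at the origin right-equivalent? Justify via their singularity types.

No.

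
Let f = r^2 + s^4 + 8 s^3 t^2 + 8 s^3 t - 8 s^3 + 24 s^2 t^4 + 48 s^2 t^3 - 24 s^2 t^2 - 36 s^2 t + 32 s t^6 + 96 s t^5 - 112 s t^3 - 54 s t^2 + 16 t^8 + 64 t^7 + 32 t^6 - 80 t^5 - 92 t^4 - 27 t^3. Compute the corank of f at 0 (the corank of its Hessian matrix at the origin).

Hessian at 0 has rank 1.

2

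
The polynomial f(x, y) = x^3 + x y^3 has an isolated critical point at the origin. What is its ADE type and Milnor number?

The Hessian of f at 0 has rank 0. Corank 2; j^3 = x^3 is a perfect cube, so E-series; the 4-jet and mu = 7 give E_7.

Type E_7, Milnor number mu = 7.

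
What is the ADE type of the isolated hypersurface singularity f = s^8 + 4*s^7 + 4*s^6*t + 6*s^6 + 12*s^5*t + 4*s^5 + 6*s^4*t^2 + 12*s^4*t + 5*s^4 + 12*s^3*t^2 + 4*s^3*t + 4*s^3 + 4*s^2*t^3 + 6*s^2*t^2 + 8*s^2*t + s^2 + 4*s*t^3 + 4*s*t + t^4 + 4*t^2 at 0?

A_{3}

The Hessian of f at 0 is [[2, 4], [4, 8]] with rank 1, so corank 1. A Groebner basis of the Jacobian ideal J(f) in C{s,t} is {s^2 + s/2 + t, s*t - s/4 - t/2, s/8 + t^2 + t/4}; counting standard monomials gives mu = 3. Corank 1: A-series; mu = 3 gives A_3.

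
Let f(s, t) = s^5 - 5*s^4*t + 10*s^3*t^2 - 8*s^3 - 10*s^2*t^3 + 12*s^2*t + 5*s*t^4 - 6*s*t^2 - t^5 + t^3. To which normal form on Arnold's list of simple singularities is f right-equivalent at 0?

E8

The Hessian of f at 0 has rank 0. Corank 2; j^3 = -(2*s - t)^3 is a perfect cube, so E-series; the 5-jet and mu = 8 give E_8.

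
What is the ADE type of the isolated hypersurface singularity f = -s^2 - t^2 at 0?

The Hessian of f at 0 is [[-2, 0], [0, -2]] with rank 2, so corank 0. A Groebner basis of the Jacobian ideal J(f) in C{s,t} is {s, t}; counting standard monomials gives mu = 1. Corank 0: nondegenerate Morse point, so A_1.

A1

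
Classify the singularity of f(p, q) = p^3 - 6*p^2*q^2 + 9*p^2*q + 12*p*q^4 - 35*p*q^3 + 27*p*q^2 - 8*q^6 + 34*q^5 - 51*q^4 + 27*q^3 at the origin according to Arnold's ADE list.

E_7

The Hessian of f at 0 is [[0, 0], [0, 0]] with rank 0, so corank 2. A Groebner basis of the Jacobian ideal J(f) in C{p,q} is {-p^2/4 - 3*p*q/2 + q^4 - q^3/12 - 9*q^2/4, p^3 - 57*p^2/4 - 171*p*q/2 + 89*q^3/4 - 513*q^2/4, p^2*q + 37*p^2/12 + 37*p*q/2 - 287*q^3/36 + 111*q^2/4, -p^2/2 + p*q^2 - 3*p*q + 17*q^3/6 - 9*q^2/2}; counting standard monomials gives mu = 7. Corank 2; j^3 = (p + 3*q)^3 is a perfect cube, so E-series; the 4-jet and mu = 7 give E_7.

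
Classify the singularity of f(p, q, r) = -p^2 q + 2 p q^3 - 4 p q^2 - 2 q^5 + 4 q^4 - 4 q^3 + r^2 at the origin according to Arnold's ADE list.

D_{6}

The Hessian of f at 0 is [[0, 0, 0], [0, 0, 0], [0, 0, 2]] with rank 1, so corank 2. A Groebner basis of the Jacobian ideal J(f) in C{p,q,r} is {p^3 + 3*p^2 + 20*p*q + 28*q^2, p^2*q - p^2 - 8*p*q - 12*q^2, p^2/4 + p*q^2 + 3*p*q + 5*q^2, -p*q + q^3 - 2*q^2, r}; counting standard monomials gives mu = 6. Corank 2; j^3 = -q*(p + 2*q)^2 has shape L^2 M (L != M), so D-series; mu = 6 gives D_6.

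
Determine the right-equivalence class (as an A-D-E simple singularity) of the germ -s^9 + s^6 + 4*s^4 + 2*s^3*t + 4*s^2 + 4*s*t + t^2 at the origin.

The Hessian of f at 0 has rank 1. Corank 1: A-series; mu = 8 gives A_8.

A8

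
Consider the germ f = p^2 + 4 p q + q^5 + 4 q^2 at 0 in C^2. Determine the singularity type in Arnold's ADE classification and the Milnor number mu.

The Hessian of f at 0 has rank 1. Corank 1: A-series; mu = 4 gives A_4.

Type A_4, Milnor number mu = 4.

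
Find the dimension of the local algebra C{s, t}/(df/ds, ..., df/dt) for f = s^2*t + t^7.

8

The Hessian of f at 0 is [[0, 0], [0, 0]] with rank 0, so corank 2. A Groebner basis of the Jacobian ideal J(f) in C{s,t} is {s^2/7 + t^6, s^3, s*t}; counting standard monomials gives mu = 8. Corank 2; j^3 = s^2*t has shape L^2 M (L != M), so D-series; mu = 8 gives D_8.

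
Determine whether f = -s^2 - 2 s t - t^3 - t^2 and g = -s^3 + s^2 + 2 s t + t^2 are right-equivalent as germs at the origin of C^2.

Yes.

The Hessian of f at 0 is [[-2, -2], [-2, -2]] with rank 1, so corank 1. A Groebner basis of the Jacobian ideal J(f) in C{s,t} is {t^2, s + t}; counting standard monomials gives mu = 2. Corank 1: A-series; mu = 2 gives A_2. The Hessian of g at 0 is [[2, 2], [2, 2]] with rank 1, so corank 1. A Groebner basis of the Jacobian ideal J(g) in C{s,t} is {t^2, s + t}; counting standard monomials gives mu = 2. Corank 1: A-series; mu = 2 gives A_2. Both have type A_2, hence right-equivalent.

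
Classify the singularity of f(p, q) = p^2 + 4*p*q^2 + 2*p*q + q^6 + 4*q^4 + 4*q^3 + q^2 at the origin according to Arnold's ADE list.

The Hessian of f at 0 has rank 1. Corank 1: A-series; mu = 5 gives A_5.

A_{5}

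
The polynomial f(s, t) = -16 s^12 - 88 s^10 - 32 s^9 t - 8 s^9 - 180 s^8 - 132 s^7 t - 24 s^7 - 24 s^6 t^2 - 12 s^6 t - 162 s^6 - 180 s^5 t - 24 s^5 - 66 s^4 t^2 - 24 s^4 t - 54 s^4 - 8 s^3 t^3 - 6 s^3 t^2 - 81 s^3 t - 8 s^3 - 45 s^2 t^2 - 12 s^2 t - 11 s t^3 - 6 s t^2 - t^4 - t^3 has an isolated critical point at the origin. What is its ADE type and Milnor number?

Type E_{7}, Milnor number mu = 7.

The Hessian of f at 0 has rank 0. Corank 2; j^3 = -(2*s + t)^3 is a perfect cube, so E-series; the 4-jet and mu = 7 give E_7.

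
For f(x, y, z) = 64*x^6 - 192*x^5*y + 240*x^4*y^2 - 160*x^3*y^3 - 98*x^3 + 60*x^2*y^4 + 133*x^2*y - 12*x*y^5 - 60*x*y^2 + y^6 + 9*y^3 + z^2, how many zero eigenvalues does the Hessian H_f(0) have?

The Hessian at 0 is [[0, 0, 0], [0, 0, 0], [0, 0, 2]] of rank 1; hence corank 2.

2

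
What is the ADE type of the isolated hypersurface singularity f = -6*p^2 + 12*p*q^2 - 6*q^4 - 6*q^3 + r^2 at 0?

The Hessian of f at 0 has rank 2. Corank 1: A-series; mu = 2 gives A_2.

A2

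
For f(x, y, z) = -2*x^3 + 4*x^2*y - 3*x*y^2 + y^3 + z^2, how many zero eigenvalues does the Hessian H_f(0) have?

The Hessian at 0 is [[0, 0, 0], [0, 0, 0], [0, 0, 2]] of rank 1; hence corank 2.

2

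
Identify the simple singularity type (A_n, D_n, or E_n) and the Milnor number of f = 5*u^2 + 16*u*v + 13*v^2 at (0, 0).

The Hessian of f at 0 has rank 2. Corank 0: nondegenerate Morse point, so A_1.

Type A1, Milnor number mu = 1.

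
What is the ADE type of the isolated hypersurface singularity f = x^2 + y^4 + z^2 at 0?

The Hessian of f at 0 is [[2, 0, 0], [0, 0, 0], [0, 0, 2]] with rank 2, so corank 1. A Groebner basis of the Jacobian ideal J(f) in C{x,y,z} is {y^3, x, z}; counting standard monomials gives mu = 3. Corank 1: A-series; mu = 3 gives A_3.

A3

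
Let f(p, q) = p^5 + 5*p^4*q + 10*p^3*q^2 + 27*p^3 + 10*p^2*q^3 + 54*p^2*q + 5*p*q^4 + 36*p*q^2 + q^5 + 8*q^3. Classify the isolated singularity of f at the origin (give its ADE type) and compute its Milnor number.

Type E_8, Milnor number mu = 8.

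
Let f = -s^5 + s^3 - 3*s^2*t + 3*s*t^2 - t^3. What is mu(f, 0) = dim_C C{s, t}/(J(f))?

The Hessian of f at 0 has rank 0. Corank 2; j^3 = (s - t)^3 is a perfect cube, so E-series; the 5-jet and mu = 8 give E_8.

8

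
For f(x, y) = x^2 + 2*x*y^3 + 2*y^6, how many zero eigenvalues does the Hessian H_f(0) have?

Hessian at 0 has rank 1.

1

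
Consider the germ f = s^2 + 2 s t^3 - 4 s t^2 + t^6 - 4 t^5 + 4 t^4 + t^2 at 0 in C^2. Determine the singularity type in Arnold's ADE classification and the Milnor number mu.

The Hessian of f at 0 has rank 2. Corank 0: nondegenerate Morse point, so A_1.

Type A_{1}, Milnor number mu = 1.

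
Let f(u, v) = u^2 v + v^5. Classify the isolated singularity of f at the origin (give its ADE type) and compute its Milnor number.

The Hessian of f at 0 has rank 0. Corank 2; j^3 = u^2*v has shape L^2 M (L != M), so D-series; mu = 6 gives D_6.

Type D_{6}, Milnor number mu = 6.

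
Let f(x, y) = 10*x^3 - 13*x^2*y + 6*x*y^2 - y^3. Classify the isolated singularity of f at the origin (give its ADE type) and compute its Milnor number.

Type D_4, Milnor number mu = 4.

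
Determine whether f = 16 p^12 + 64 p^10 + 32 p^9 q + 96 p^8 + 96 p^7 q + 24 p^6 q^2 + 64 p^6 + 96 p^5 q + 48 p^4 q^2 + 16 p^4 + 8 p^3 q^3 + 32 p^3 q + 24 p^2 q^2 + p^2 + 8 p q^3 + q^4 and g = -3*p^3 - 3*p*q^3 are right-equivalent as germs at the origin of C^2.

No.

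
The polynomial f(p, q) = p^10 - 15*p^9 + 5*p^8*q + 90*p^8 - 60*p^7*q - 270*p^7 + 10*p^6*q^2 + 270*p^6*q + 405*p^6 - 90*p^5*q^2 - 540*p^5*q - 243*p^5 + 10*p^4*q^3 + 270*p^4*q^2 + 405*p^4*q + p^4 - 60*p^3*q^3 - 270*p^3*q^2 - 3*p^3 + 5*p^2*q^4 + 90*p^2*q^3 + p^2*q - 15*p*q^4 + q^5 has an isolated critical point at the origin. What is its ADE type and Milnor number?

The Hessian of f at 0 has rank 0. Corank 2; j^3 = -p^2*(3*p - q) has shape L^2 M (L != M), so D-series; mu = 6 gives D_6.

Type D_{6}, Milnor number mu = 6.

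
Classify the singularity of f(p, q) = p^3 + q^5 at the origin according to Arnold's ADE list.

E_{8}

The Hessian of f at 0 has rank 0. Corank 2; j^3 = p^3 is a perfect cube, so E-series; the 5-jet and mu = 8 give E_8.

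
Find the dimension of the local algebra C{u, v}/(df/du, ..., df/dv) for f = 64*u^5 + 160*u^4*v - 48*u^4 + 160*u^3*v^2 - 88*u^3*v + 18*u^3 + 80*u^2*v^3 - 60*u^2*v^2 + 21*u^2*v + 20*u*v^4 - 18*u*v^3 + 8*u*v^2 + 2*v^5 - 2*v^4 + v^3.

6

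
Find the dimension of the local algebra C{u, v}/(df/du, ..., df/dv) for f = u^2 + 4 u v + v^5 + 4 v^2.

4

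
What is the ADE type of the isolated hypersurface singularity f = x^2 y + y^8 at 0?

D_{9}

The Hessian of f at 0 is [[0, 0], [0, 0]] with rank 0, so corank 2. A Groebner basis of the Jacobian ideal J(f) in C{x,y} is {x^2/8 + y^7, x^3, x*y}; counting standard monomials gives mu = 9. Corank 2; j^3 = x^2*y has shape L^2 M (L != M), so D-series; mu = 9 gives D_9.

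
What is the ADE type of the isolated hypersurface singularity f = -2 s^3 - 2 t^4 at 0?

The Hessian of f at 0 is [[0, 0], [0, 0]] with rank 0, so corank 2. A Groebner basis of the Jacobian ideal J(f) in C{s,t} is {t^3, s^2}; counting standard monomials gives mu = 6. Corank 2; j^3 = -2*s^3 is a perfect cube, so E-series; the 4-jet and mu = 6 give E_6.

E6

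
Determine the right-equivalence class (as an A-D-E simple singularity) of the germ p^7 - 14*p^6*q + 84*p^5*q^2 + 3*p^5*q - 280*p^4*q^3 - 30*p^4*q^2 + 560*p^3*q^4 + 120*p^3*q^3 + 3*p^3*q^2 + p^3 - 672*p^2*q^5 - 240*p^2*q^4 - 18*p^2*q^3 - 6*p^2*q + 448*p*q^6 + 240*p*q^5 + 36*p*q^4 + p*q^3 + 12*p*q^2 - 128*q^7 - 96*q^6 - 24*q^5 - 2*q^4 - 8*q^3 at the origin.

The Hessian of f at 0 has rank 0. Corank 2; j^3 = (p - 2*q)^3 is a perfect cube, so E-series; the 4-jet and mu = 7 give E_7.

E7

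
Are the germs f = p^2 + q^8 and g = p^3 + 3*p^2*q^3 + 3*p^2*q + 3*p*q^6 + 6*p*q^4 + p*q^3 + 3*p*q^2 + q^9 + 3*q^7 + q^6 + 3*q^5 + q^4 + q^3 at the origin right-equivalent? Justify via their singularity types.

No.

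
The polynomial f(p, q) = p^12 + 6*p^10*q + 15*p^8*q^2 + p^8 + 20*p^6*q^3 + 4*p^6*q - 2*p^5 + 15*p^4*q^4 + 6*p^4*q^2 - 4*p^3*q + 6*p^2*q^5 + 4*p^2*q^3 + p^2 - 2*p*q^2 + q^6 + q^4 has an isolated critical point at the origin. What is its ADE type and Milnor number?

The Hessian of f at 0 has rank 1. Corank 1: A-series; mu = 5 gives A_5.

Type A_5, Milnor number mu = 5.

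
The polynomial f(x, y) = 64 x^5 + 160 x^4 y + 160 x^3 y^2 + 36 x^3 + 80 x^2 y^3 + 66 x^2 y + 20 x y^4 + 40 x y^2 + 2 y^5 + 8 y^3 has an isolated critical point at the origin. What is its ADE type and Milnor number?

The Hessian of f at 0 has rank 0. Corank 2; j^3 = 2*(2*x + y)*(3*x + 2*y)^2 has shape L^2 M (L != M), so D-series; mu = 6 gives D_6.

Type D6, Milnor number mu = 6.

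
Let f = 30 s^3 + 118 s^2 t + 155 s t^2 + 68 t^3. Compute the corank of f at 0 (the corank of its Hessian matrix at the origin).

2

Hessian at 0 has rank 0.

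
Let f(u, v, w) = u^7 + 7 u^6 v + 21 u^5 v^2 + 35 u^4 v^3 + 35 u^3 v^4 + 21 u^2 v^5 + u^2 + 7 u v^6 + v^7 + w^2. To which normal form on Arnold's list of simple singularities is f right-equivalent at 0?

A_{6}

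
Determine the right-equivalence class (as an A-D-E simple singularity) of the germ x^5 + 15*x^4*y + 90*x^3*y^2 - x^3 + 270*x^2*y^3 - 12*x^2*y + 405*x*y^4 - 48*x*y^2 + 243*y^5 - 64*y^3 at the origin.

E8

The Hessian of f at 0 is [[0, 0], [0, 0]] with rank 0, so corank 2. A Groebner basis of the Jacobian ideal J(f) in C{x,y} is {y^5, x*y^3 + 15*y^4/4, x^2 + 8*x*y + 16*y^2}; counting standard monomials gives mu = 8. Corank 2; j^3 = -(x + 4*y)^3 is a perfect cube, so E-series; the 5-jet and mu = 8 give E_8.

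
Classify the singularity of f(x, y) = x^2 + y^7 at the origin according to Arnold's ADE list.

A_{6}

The Hessian of f at 0 has rank 1. Corank 1: A-series; mu = 6 gives A_6.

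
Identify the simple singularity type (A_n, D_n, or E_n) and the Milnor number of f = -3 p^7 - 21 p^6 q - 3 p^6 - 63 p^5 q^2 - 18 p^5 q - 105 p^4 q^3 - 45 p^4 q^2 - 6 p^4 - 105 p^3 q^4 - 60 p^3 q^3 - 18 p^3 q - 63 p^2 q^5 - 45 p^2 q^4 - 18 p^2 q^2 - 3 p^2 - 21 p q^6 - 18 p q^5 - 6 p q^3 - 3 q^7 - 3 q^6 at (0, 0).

Type A_{6}, Milnor number mu = 6.

The Hessian of f at 0 has rank 1. Corank 1: A-series; mu = 6 gives A_6.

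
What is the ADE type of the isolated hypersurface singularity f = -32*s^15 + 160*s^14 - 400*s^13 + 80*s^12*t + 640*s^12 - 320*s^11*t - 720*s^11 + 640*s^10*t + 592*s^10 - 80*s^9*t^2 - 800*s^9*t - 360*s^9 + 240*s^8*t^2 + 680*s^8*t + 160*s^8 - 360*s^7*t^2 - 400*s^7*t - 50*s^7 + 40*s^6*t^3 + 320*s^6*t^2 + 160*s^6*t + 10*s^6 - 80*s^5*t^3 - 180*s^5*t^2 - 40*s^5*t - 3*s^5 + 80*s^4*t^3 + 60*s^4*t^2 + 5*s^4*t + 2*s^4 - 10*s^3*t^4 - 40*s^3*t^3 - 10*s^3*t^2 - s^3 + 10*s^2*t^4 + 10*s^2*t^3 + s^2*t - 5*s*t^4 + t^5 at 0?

D6

The Hessian of f at 0 has rank 0. Corank 2; j^3 = -s^2*(s - t) has shape L^2 M (L != M), so D-series; mu = 6 gives D_6.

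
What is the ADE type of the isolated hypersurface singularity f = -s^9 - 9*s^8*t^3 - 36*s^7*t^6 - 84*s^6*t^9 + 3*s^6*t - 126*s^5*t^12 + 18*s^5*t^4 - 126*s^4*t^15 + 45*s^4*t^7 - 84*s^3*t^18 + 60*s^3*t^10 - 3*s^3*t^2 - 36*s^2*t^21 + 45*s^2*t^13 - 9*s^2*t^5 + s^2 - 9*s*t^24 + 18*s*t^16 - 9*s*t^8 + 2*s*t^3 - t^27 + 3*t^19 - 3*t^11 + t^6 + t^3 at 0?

A_{2}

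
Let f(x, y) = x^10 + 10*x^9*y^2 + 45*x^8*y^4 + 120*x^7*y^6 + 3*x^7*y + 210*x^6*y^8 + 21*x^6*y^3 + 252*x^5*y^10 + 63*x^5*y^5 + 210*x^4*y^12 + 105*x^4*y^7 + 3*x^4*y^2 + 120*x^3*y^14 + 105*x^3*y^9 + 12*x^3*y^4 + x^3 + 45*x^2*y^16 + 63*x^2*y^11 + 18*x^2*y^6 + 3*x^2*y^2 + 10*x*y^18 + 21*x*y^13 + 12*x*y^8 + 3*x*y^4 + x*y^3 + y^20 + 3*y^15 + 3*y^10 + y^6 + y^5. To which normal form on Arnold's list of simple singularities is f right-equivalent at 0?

E_{7}

The Hessian of f at 0 is [[0, 0], [0, 0]] with rank 0, so corank 2. A Groebner basis of the Jacobian ideal J(f) in C{x,y} is {-x^2 + y^4 - y^3/3, x^3, x^2*y + x^2/3 + y^3/9, x^2 + x*y^2 + y^3/3}; counting standard monomials gives mu = 7. Corank 2; j^3 = x^3 is a perfect cube, so E-series; the 4-jet and mu = 7 give E_7.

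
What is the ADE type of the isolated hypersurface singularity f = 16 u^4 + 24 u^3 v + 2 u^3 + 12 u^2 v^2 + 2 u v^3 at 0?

E_{7}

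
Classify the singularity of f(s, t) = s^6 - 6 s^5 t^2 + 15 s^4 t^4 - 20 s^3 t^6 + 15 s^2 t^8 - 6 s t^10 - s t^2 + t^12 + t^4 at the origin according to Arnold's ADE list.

D_7

The Hessian of f at 0 is [[0, 0], [0, 0]] with rank 0, so corank 2. A Groebner basis of the Jacobian ideal J(f) in C{s,t} is {s^5 - t^2/6, t^3, s*t}; counting standard monomials gives mu = 7. Corank 2; j^3 = -s*t^2 has shape L^2 M (L != M), so D-series; mu = 7 gives D_7.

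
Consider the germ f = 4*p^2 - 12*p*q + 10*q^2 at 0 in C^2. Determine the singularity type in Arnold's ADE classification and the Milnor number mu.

Type A_1, Milnor number mu = 1.

The Hessian of f at 0 has rank 2. Corank 0: nondegenerate Morse point, so A_1.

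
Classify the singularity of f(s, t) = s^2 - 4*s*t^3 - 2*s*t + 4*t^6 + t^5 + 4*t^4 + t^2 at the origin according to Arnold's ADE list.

A_{4}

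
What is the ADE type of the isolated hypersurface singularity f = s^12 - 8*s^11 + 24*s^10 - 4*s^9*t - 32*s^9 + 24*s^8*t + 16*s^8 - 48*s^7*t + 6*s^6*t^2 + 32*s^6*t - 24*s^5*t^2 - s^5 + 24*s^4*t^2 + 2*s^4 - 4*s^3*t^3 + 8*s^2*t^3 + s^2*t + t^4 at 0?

The Hessian of f at 0 is [[0, 0], [0, 0]] with rank 0, so corank 2. A Groebner basis of the Jacobian ideal J(f) in C{s,t} is {s^3, s^2/4 + t^3, s*t}; counting standard monomials gives mu = 5. Corank 2; j^3 = s^2*t has shape L^2 M (L != M), so D-series; mu = 5 gives D_5.

D5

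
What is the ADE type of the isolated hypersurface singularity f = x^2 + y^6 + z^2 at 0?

A_5

The Hessian of f at 0 is [[2, 0, 0], [0, 0, 0], [0, 0, 2]] with rank 2, so corank 1. A Groebner basis of the Jacobian ideal J(f) in C{x,y,z} is {y^5, x, z}; counting standard monomials gives mu = 5. Corank 1: A-series; mu = 5 gives A_5.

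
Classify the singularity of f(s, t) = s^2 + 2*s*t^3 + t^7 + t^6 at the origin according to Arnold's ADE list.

A_6

The Hessian of f at 0 has rank 1. Corank 1: A-series; mu = 6 gives A_6.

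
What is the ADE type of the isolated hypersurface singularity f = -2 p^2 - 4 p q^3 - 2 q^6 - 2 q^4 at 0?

A_{3}

The Hessian of f at 0 has rank 1. Corank 1: A-series; mu = 3 gives A_3.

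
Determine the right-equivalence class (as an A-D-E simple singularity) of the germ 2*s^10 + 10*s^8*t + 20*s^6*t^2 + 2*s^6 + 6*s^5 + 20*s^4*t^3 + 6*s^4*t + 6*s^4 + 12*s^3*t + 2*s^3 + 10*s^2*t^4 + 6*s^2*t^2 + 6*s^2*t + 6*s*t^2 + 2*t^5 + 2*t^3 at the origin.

E_{8}

The Hessian of f at 0 has rank 0. Corank 2; j^3 = 2*(s + t)^3 is a perfect cube, so E-series; the 5-jet and mu = 8 give E_8.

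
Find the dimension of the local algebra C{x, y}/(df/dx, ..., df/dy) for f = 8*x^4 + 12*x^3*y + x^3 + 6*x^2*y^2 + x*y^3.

7

The Hessian of f at 0 has rank 0. Corank 2; j^3 = x^3 is a perfect cube, so E-series; the 4-jet and mu = 7 give E_7.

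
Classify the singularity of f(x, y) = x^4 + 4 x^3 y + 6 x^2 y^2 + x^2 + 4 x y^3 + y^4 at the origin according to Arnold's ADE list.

A3

The Hessian of f at 0 has rank 1. Corank 1: A-series; mu = 3 gives A_3.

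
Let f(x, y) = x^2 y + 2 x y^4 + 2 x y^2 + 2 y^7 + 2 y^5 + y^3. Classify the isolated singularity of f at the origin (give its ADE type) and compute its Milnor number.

Type D8, Milnor number mu = 8.

The Hessian of f at 0 is [[0, 0], [0, 0]] with rank 0, so corank 2. A Groebner basis of the Jacobian ideal J(f) in C{x,y} is {-x^2/6 + x*y^3 - 4*x*y/3 - 7*y^2/6, x*y + y^4 + y^2, x^3 - 3*x*y^2 - 2*y^3, x^2*y + 2*x*y^2 + y^3}; counting standard monomials gives mu = 8. Corank 2; j^3 = y*(x + y)^2 has shape L^2 M (L != M), so D-series; mu = 8 gives D_8.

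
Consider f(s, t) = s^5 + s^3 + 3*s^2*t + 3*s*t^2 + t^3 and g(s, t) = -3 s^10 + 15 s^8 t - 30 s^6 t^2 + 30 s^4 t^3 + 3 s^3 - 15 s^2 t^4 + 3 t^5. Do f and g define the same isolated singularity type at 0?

Yes.

The Hessian of f at 0 has rank 0. Corank 2; j^3 = (s + t)^3 is a perfect cube, so E-series; the 5-jet and mu = 8 give E_8. The Hessian of g at 0 has rank 0. Corank 2; j^3 = 3*s^3 is a perfect cube, so E-series; the 5-jet and mu = 8 give E_8. Both have type E_8, hence right-equivalent.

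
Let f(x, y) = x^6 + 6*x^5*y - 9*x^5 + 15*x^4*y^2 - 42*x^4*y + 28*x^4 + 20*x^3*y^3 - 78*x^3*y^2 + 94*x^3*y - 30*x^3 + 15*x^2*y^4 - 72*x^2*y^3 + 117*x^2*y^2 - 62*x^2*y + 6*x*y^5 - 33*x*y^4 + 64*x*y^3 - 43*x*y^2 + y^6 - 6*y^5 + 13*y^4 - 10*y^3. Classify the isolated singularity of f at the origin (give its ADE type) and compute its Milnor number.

Type D4, Milnor number mu = 4.

The Hessian of f at 0 has rank 0. Corank 2; j^3 = -(3*x + 2*y)*(10*x^2 + 14*x*y + 5*y^2) splits into three distinct lines over C (the quadratic factor has nonzero discriminant), so D_4.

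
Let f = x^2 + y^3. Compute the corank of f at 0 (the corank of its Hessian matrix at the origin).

1

Hessian at 0 has rank 1.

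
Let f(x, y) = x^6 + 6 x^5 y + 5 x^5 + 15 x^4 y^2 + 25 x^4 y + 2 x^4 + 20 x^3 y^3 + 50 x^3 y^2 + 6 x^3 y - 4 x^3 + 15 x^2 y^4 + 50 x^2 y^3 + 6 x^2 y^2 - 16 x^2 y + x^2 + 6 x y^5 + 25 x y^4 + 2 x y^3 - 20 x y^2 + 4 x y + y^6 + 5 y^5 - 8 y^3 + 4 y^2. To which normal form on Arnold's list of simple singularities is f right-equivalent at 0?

A_{4}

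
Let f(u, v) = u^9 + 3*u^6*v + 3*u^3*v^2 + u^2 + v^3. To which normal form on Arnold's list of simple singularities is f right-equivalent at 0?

A_2

The Hessian of f at 0 is [[2, 0], [0, 0]] with rank 1, so corank 1. A Groebner basis of the Jacobian ideal J(f) in C{u,v} is {v^2, u}; counting standard monomials gives mu = 2. Corank 1: A-series; mu = 2 gives A_2.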